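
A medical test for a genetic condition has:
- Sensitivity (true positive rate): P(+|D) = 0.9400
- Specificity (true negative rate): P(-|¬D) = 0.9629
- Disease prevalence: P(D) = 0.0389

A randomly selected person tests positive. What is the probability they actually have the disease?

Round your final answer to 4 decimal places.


Let D = has disease, + = positive test

Given:
- P(D) = 0.0389 (prevalence)
- P(+|D) = 0.9400 (sensitivity)
- P(-|¬D) = 0.9629 (specificity)
- P(+|¬D) = 0.0371 (false positive rate = 1 - specificity)

Step 1: Find P(+)
P(+) = P(+|D)P(D) + P(+|¬D)P(¬D)
     = 0.9400 × 0.0389 + 0.0371 × 0.9611
     = 0.03656600 + 0.03565681
     = 0.07222281

Step 2: Apply Bayes' theorem for P(D|+)
P(D|+) = P(+|D)P(D) / P(+)
       = 0.03656600 / 0.07222281
       = 0.5063


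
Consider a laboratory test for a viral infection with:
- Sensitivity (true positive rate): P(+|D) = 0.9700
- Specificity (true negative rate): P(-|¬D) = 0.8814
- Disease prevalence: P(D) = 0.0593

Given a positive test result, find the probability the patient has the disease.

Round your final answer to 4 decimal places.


Let D = has disease, + = positive test

Given:
- P(D) = 0.0593 (prevalence)
- P(+|D) = 0.9700 (sensitivity)
- P(-|¬D) = 0.8814 (specificity)
- P(+|¬D) = 0.1186 (false positive rate = 1 - specificity)

Step 1: Find P(+)
P(+) = P(+|D)P(D) + P(+|¬D)P(¬D)
     = 0.9700 × 0.0593 + 0.1186 × 0.9407
     = 0.05752100 + 0.11156702
     = 0.16908802

Step 2: Apply Bayes' theorem for P(D|+)
P(D|+) = P(+|D)P(D) / P(+)
       = 0.05752100 / 0.16908802
       = 0.3402


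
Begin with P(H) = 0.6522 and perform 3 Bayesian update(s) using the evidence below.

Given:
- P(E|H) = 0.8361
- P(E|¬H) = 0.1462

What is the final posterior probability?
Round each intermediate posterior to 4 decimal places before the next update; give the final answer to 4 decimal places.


Sequential Bayesian updating:

Initial prior: P(H) = 0.6522

Update 1:
  P(E) = 0.8361 × 0.6522 + 0.1462 × 0.3478 = 0.54530442 + 0.05084836 = 0.59615278
  P(H|E) = 0.54530442 / 0.59615278 = 0.9147

Update 2:
  P(E) = 0.8361 × 0.9147 + 0.1462 × 0.0853 = 0.76478067 + 0.01247086 = 0.77725153
  P(H|E) = 0.76478067 / 0.77725153 = 0.9840

Update 3:
  P(E) = 0.8361 × 0.9840 + 0.1462 × 0.0160 = 0.82272240 + 0.00233920 = 0.82506160
  P(H|E) = 0.82272240 / 0.82506160 = 0.9972

Final posterior: 0.9972


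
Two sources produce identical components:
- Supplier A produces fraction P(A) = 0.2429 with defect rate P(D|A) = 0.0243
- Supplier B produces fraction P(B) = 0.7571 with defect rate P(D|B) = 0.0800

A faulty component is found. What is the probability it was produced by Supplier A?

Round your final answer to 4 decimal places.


Let A = from Supplier A, D = faulty

Given:
- P(A) = 0.2429, P(B) = 0.7571
- P(D|A) = 0.0243, P(D|B) = 0.0800

Step 1: Find P(D)
P(D) = P(D|A)P(A) + P(D|B)P(B)
     = 0.0243 × 0.2429 + 0.0800 × 0.7571
     = 0.00590247 + 0.06056800
     = 0.06647047

Step 2: Apply Bayes' theorem
P(A|D) = P(D|A)P(A) / P(D)
       = 0.00590247 / 0.06647047
       = 0.0888


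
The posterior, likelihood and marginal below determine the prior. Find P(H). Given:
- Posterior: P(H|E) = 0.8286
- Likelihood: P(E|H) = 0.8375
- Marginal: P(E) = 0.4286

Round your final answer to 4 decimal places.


From Bayes' theorem: P(H|E) = P(E|H) × P(H) / P(E)

Rearranging for P(H):
P(H) = P(H|E) × P(E) / P(E|H)
     = 0.8286 × 0.4286 / 0.8375
     = 0.35513796 / 0.8375
     = 0.4240


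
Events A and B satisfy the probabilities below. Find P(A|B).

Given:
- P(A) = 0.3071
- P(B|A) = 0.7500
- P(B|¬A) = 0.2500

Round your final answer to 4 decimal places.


Bayes' theorem: P(A|B) = P(B|A) × P(A) / P(B)

Step 1: Calculate P(B) using law of total probability
P(B) = P(B|A)P(A) + P(B|¬A)P(¬A)
     = 0.7500 × 0.3071 + 0.2500 × 0.6929
     = 0.23032500 + 0.17322500
     = 0.40355000

Step 2: Apply Bayes' theorem
P(A|B) = P(B|A) × P(A) / P(B)
       = 0.23032500 / 0.40355000
       = 0.5707


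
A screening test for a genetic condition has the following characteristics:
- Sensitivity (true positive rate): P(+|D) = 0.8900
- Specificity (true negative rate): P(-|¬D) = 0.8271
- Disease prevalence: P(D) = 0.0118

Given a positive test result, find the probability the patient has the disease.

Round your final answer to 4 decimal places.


Let D = has disease, + = positive test

Given:
- P(D) = 0.0118 (prevalence)
- P(+|D) = 0.8900 (sensitivity)
- P(-|¬D) = 0.8271 (specificity)
- P(+|¬D) = 0.1729 (false positive rate = 1 - specificity)

Step 1: Find P(+)
P(+) = P(+|D)P(D) + P(+|¬D)P(¬D)
     = 0.8900 × 0.0118 + 0.1729 × 0.9882
     = 0.01050200 + 0.17085978
     = 0.18136178

Step 2: Apply Bayes' theorem for P(D|+)
P(D|+) = P(+|D)P(D) / P(+)
       = 0.01050200 / 0.18136178
       = 0.0579


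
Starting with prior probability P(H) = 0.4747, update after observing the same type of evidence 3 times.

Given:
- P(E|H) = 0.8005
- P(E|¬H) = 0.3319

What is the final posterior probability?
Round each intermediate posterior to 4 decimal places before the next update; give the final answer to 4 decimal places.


Sequential Bayesian updating:

Initial prior: P(H) = 0.4747

Update 1:
  P(E) = 0.8005 × 0.4747 + 0.3319 × 0.5253 = 0.37999735 + 0.17434707 = 0.55434442
  P(H|E) = 0.37999735 / 0.55434442 = 0.6855

Update 2:
  P(E) = 0.8005 × 0.6855 + 0.3319 × 0.3145 = 0.54874275 + 0.10438255 = 0.65312530
  P(H|E) = 0.54874275 / 0.65312530 = 0.8402

Update 3:
  P(E) = 0.8005 × 0.8402 + 0.3319 × 0.1598 = 0.67258010 + 0.05303762 = 0.72561772
  P(H|E) = 0.67258010 / 0.72561772 = 0.9269

Final posterior: 0.9269


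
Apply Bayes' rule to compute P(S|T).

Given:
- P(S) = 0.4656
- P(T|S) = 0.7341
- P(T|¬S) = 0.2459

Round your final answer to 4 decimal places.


Bayes' theorem: P(S|T) = P(T|S) × P(S) / P(T)

Step 1: Calculate P(T) using law of total probability
P(T) = P(T|S)P(S) + P(T|¬S)P(¬S)
     = 0.7341 × 0.4656 + 0.2459 × 0.5344
     = 0.34179696 + 0.13140896
     = 0.47320592

Step 2: Apply Bayes' theorem
P(S|T) = P(T|S) × P(S) / P(T)
       = 0.34179696 / 0.47320592
       = 0.7223


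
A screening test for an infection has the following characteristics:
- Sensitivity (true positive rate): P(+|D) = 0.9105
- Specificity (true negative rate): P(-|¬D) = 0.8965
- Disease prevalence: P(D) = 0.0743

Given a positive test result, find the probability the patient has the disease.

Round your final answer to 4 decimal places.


Let D = has disease, + = positive test

Given:
- P(D) = 0.0743 (prevalence)
- P(+|D) = 0.9105 (sensitivity)
- P(-|¬D) = 0.8965 (specificity)
- P(+|¬D) = 0.1035 (false positive rate = 1 - specificity)

Step 1: Find P(+)
P(+) = P(+|D)P(D) + P(+|¬D)P(¬D)
     = 0.9105 × 0.0743 + 0.1035 × 0.9257
     = 0.06765015 + 0.09580995
     = 0.16346010

Step 2: Apply Bayes' theorem for P(D|+)
P(D|+) = P(+|D)P(D) / P(+)
       = 0.06765015 / 0.16346010
       = 0.4139


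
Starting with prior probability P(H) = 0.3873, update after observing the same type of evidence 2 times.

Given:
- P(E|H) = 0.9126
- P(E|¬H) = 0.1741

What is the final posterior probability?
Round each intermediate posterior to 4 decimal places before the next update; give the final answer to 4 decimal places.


Sequential Bayesian updating:

Initial prior: P(H) = 0.3873

Update 1:
  P(E) = 0.9126 × 0.3873 + 0.1741 × 0.6127 = 0.35344998 + 0.10667107 = 0.46012105
  P(H|E) = 0.35344998 / 0.46012105 = 0.7682

Update 2:
  P(E) = 0.9126 × 0.7682 + 0.1741 × 0.2318 = 0.70105932 + 0.04035638 = 0.74141570
  P(H|E) = 0.70105932 / 0.74141570 = 0.9456

Final posterior: 0.9456


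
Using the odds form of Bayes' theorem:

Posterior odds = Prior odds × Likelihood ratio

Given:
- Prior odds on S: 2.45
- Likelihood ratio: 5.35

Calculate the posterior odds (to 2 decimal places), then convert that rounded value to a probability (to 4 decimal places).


Step 1: Calculate posterior odds
Posterior odds = Prior odds × LR
               = 2.45 × 5.35
               = 13.11

Step 2: Convert to probability
P(S|E) = Posterior odds / (1 + Posterior odds)
       = 13.11 / (1 + 13.11)
       = 13.11 / 14.11
       = 0.9291

The evidence increased P(S) from 0.7101 to 0.9291.


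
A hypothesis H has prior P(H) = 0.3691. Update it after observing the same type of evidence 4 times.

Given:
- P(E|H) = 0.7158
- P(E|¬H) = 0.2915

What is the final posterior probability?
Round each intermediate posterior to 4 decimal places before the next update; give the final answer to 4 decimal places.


Sequential Bayesian updating:

Initial prior: P(H) = 0.3691

Update 1:
  P(E) = 0.7158 × 0.3691 + 0.2915 × 0.6309 = 0.26420178 + 0.18390735 = 0.44810913
  P(H|E) = 0.26420178 / 0.44810913 = 0.5896

Update 2:
  P(E) = 0.7158 × 0.5896 + 0.2915 × 0.4104 = 0.42203568 + 0.11963160 = 0.54166728
  P(H|E) = 0.42203568 / 0.54166728 = 0.7791

Update 3:
  P(E) = 0.7158 × 0.7791 + 0.2915 × 0.2209 = 0.55767978 + 0.06439235 = 0.62207213
  P(H|E) = 0.55767978 / 0.62207213 = 0.8965

Update 4:
  P(E) = 0.7158 × 0.8965 + 0.2915 × 0.1035 = 0.64171470 + 0.03017025 = 0.67188495
  P(H|E) = 0.64171470 / 0.67188495 = 0.9551

Final posterior: 0.9551


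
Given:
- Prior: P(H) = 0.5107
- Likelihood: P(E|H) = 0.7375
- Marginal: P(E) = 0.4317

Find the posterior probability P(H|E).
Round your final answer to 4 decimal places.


Using Bayes' theorem:

P(H|E) = P(E|H) × P(H) / P(E)
       = 0.7375 × 0.5107 / 0.4317
       = 0.37664125 / 0.4317
       = 0.8725

The evidence strengthens our belief in H.
Prior: 0.5107 → Posterior: 0.8725


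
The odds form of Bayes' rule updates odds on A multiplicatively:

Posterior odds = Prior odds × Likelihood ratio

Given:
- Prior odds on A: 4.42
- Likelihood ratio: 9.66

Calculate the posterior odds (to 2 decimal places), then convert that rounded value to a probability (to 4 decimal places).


Step 1: Calculate posterior odds
Posterior odds = Prior odds × LR
               = 4.42 × 9.66
               = 42.70

Step 2: Convert to probability
P(A|E) = Posterior odds / (1 + Posterior odds)
       = 42.70 / (1 + 42.70)
       = 42.70 / 43.70
       = 0.9771

The evidence increased P(A) from 0.8155 to 0.9771.


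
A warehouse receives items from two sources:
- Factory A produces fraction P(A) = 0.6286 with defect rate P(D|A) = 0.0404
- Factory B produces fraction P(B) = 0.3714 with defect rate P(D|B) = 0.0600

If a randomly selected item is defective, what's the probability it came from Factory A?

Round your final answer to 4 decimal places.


Let A = from Factory A, D = defective

Given:
- P(A) = 0.6286, P(B) = 0.3714
- P(D|A) = 0.0404, P(D|B) = 0.0600

Step 1: Find P(D)
P(D) = P(D|A)P(A) + P(D|B)P(B)
     = 0.0404 × 0.6286 + 0.0600 × 0.3714
     = 0.02539544 + 0.02228400
     = 0.04767944

Step 2: Apply Bayes' theorem
P(A|D) = P(D|A)P(A) / P(D)
       = 0.02539544 / 0.04767944
       = 0.5326


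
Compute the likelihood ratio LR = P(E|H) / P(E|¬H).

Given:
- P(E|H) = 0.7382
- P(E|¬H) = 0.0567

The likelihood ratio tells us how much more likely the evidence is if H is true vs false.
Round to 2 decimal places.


Likelihood Ratio (LR) = P(E|H) / P(E|¬H)

LR = 0.7382 / 0.0567
   = 13.02

The evidence is 13.02 times more likely if H is true than if H is false.
LR > 1, so observing E raises the odds in favor of H.


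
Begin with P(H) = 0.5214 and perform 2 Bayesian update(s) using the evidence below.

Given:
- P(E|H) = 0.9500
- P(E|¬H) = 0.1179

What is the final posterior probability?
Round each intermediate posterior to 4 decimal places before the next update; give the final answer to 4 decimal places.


Sequential Bayesian updating:

Initial prior: P(H) = 0.5214

Update 1:
  P(E) = 0.9500 × 0.5214 + 0.1179 × 0.4786 = 0.49533000 + 0.05642694 = 0.55175694
  P(H|E) = 0.49533000 / 0.55175694 = 0.8977

Update 2:
  P(E) = 0.9500 × 0.8977 + 0.1179 × 0.1023 = 0.85281500 + 0.01206117 = 0.86487617
  P(H|E) = 0.85281500 / 0.86487617 = 0.9861

Final posterior: 0.9861


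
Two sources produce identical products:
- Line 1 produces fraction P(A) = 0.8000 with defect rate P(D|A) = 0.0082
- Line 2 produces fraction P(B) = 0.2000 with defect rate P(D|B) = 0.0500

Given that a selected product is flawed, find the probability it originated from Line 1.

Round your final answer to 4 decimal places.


Let A = from Line 1, D = flawed

Given:
- P(A) = 0.8000, P(B) = 0.2000
- P(D|A) = 0.0082, P(D|B) = 0.0500

Step 1: Find P(D)
P(D) = P(D|A)P(A) + P(D|B)P(B)
     = 0.0082 × 0.8000 + 0.0500 × 0.2000
     = 0.00656000 + 0.01000000
     = 0.01656000

Step 2: Apply Bayes' theorem
P(A|D) = P(D|A)P(A) / P(D)
       = 0.00656000 / 0.01656000
       = 0.3961


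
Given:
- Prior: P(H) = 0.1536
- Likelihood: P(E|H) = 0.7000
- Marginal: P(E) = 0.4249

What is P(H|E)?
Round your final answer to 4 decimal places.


Using Bayes' theorem:

P(H|E) = P(E|H) × P(H) / P(E)
       = 0.7000 × 0.1536 / 0.4249
       = 0.10752000 / 0.4249
       = 0.2530

The evidence strengthens our belief in H.
Prior: 0.1536 → Posterior: 0.2530


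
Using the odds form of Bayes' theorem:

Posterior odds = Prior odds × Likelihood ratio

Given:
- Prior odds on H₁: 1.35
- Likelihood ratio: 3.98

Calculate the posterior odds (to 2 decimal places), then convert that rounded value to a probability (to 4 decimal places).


Step 1: Calculate posterior odds
Posterior odds = Prior odds × LR
               = 1.35 × 3.98
               = 5.37

Step 2: Convert to probability
P(H₁|E) = Posterior odds / (1 + Posterior odds)
       = 5.37 / (1 + 5.37)
       = 5.37 / 6.37
       = 0.8430

The evidence increased P(H₁) from 0.5745 to 0.8430.


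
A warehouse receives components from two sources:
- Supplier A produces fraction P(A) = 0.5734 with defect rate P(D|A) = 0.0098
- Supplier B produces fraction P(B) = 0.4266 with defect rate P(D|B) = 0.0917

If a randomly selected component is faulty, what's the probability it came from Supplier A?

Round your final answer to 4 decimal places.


Let A = from Supplier A, D = faulty

Given:
- P(A) = 0.5734, P(B) = 0.4266
- P(D|A) = 0.0098, P(D|B) = 0.0917

Step 1: Find P(D)
P(D) = P(D|A)P(A) + P(D|B)P(B)
     = 0.0098 × 0.5734 + 0.0917 × 0.4266
     = 0.00561932 + 0.03911922
     = 0.04473854

Step 2: Apply Bayes' theorem
P(A|D) = P(D|A)P(A) / P(D)
       = 0.00561932 / 0.04473854
       = 0.1256


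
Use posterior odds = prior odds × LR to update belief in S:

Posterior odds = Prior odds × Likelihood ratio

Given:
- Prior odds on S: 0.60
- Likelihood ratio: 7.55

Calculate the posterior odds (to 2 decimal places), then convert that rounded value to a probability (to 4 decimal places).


Step 1: Calculate posterior odds
Posterior odds = Prior odds × LR
               = 0.60 × 7.55
               = 4.53

Step 2: Convert to probability
P(S|E) = Posterior odds / (1 + Posterior odds)
       = 4.53 / (1 + 4.53)
       = 4.53 / 5.53
       = 0.8192

The evidence increased P(S) from 0.3750 to 0.8192.


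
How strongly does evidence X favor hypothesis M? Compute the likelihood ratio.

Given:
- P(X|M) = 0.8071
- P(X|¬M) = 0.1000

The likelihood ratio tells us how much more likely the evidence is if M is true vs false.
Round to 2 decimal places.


Likelihood Ratio (LR) = P(X|M) / P(X|¬M)

LR = 0.8071 / 0.1000
   = 8.07

The evidence is 8.07 times more likely if M is true than if M is false.
Because LR exceeds 1, X is evidence for M.


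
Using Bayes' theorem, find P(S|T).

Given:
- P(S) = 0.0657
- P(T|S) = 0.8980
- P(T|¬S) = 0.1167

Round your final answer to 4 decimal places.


Bayes' theorem: P(S|T) = P(T|S) × P(S) / P(T)

Step 1: Calculate P(T) using law of total probability
P(T) = P(T|S)P(S) + P(T|¬S)P(¬S)
     = 0.8980 × 0.0657 + 0.1167 × 0.9343
     = 0.05899860 + 0.10903281
     = 0.16803141

Step 2: Apply Bayes' theorem
P(S|T) = P(T|S) × P(S) / P(T)
       = 0.05899860 / 0.16803141
       = 0.3511


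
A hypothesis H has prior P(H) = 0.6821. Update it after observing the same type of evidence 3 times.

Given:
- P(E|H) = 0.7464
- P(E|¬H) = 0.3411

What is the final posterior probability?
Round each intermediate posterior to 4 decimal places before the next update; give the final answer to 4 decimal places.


Sequential Bayesian updating:

Initial prior: P(H) = 0.6821

Update 1:
  P(E) = 0.7464 × 0.6821 + 0.3411 × 0.3179 = 0.50911944 + 0.10843569 = 0.61755513
  P(H|E) = 0.50911944 / 0.61755513 = 0.8244

Update 2:
  P(E) = 0.7464 × 0.8244 + 0.3411 × 0.1756 = 0.61533216 + 0.05989716 = 0.67522932
  P(H|E) = 0.61533216 / 0.67522932 = 0.9113

Update 3:
  P(E) = 0.7464 × 0.9113 + 0.3411 × 0.0887 = 0.68019432 + 0.03025557 = 0.71044989
  P(H|E) = 0.68019432 / 0.71044989 = 0.9574

Final posterior: 0.9574


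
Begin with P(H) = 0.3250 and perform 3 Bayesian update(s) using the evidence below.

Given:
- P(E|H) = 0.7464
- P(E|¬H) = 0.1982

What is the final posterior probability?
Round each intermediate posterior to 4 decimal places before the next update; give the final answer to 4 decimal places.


Sequential Bayesian updating:

Initial prior: P(H) = 0.3250

Update 1:
  P(E) = 0.7464 × 0.3250 + 0.1982 × 0.6750 = 0.24258000 + 0.13378500 = 0.37636500
  P(H|E) = 0.24258000 / 0.37636500 = 0.6445

Update 2:
  P(E) = 0.7464 × 0.6445 + 0.1982 × 0.3555 = 0.48105480 + 0.07046010 = 0.55151490
  P(H|E) = 0.48105480 / 0.55151490 = 0.8722

Update 3:
  P(E) = 0.7464 × 0.8722 + 0.1982 × 0.1278 = 0.65101008 + 0.02532996 = 0.67634004
  P(H|E) = 0.65101008 / 0.67634004 = 0.9625

Final posterior: 0.9625


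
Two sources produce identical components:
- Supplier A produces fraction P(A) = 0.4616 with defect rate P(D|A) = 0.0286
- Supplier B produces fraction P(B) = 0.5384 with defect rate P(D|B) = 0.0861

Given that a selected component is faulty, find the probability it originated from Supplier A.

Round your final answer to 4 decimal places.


Let A = from Supplier A, D = faulty

Given:
- P(A) = 0.4616, P(B) = 0.5384
- P(D|A) = 0.0286, P(D|B) = 0.0861

Step 1: Find P(D)
P(D) = P(D|A)P(A) + P(D|B)P(B)
     = 0.0286 × 0.4616 + 0.0861 × 0.5384
     = 0.01320176 + 0.04635624
     = 0.05955800

Step 2: Apply Bayes' theorem
P(A|D) = P(D|A)P(A) / P(D)
       = 0.01320176 / 0.05955800
       = 0.2217


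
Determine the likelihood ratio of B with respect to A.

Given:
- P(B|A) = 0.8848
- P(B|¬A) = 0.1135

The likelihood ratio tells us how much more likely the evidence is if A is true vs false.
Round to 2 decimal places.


Likelihood Ratio (LR) = P(B|A) / P(B|¬A)

LR = 0.8848 / 0.1135
   = 7.80

The evidence is 7.80 times more likely if A is true than if A is false.
LR > 1, so observing B raises the odds in favor of A.


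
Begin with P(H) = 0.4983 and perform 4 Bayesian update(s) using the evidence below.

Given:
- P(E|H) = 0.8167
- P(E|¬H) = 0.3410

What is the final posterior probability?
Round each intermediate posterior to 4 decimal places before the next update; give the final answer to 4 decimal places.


Sequential Bayesian updating:

Initial prior: P(H) = 0.4983

Update 1:
  P(E) = 0.8167 × 0.4983 + 0.3410 × 0.5017 = 0.40696161 + 0.17107970 = 0.57804131
  P(H|E) = 0.40696161 / 0.57804131 = 0.7040

Update 2:
  P(E) = 0.8167 × 0.7040 + 0.3410 × 0.2960 = 0.57495680 + 0.10093600 = 0.67589280
  P(H|E) = 0.57495680 / 0.67589280 = 0.8507

Update 3:
  P(E) = 0.8167 × 0.8507 + 0.3410 × 0.1493 = 0.69476669 + 0.05091130 = 0.74567799
  P(H|E) = 0.69476669 / 0.74567799 = 0.9317

Update 4:
  P(E) = 0.8167 × 0.9317 + 0.3410 × 0.0683 = 0.76091939 + 0.02329030 = 0.78420969
  P(H|E) = 0.76091939 / 0.78420969 = 0.9703

Final posterior: 0.9703


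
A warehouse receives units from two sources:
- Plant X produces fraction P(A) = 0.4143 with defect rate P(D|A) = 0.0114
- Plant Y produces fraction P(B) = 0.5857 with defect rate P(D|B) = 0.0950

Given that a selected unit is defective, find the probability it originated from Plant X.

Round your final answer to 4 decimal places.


Let A = from Plant X, D = defective

Given:
- P(A) = 0.4143, P(B) = 0.5857
- P(D|A) = 0.0114, P(D|B) = 0.0950

Step 1: Find P(D)
P(D) = P(D|A)P(A) + P(D|B)P(B)
     = 0.0114 × 0.4143 + 0.0950 × 0.5857
     = 0.00472302 + 0.05564150
     = 0.06036452

Step 2: Apply Bayes' theorem
P(A|D) = P(D|A)P(A) / P(D)
       = 0.00472302 / 0.06036452
       = 0.0782


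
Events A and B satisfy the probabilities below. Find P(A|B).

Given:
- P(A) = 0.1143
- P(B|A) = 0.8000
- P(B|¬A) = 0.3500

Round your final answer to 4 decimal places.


Bayes' theorem: P(A|B) = P(B|A) × P(A) / P(B)

Step 1: Calculate P(B) using law of total probability
P(B) = P(B|A)P(A) + P(B|¬A)P(¬A)
     = 0.8000 × 0.1143 + 0.3500 × 0.8857
     = 0.09144000 + 0.30999500
     = 0.40143500

Step 2: Apply Bayes' theorem
P(A|B) = P(B|A) × P(A) / P(B)
       = 0.09144000 / 0.40143500
       = 0.2278


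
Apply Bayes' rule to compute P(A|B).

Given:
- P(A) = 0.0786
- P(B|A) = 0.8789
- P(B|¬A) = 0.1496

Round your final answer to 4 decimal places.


Bayes' theorem: P(A|B) = P(B|A) × P(A) / P(B)

Step 1: Calculate P(B) using law of total probability
P(B) = P(B|A)P(A) + P(B|¬A)P(¬A)
     = 0.8789 × 0.0786 + 0.1496 × 0.9214
     = 0.06908154 + 0.13784144
     = 0.20692298

Step 2: Apply Bayes' theorem
P(A|B) = P(B|A) × P(A) / P(B)
       = 0.06908154 / 0.20692298
       = 0.3339


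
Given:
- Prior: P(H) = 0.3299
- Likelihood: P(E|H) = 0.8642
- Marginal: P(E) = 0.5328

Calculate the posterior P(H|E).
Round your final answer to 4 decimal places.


Using Bayes' theorem:

P(H|E) = P(E|H) × P(H) / P(E)
       = 0.8642 × 0.3299 / 0.5328
       = 0.28509958 / 0.5328
       = 0.5351

The evidence strengthens our belief in H.
Prior: 0.3299 → Posterior: 0.5351


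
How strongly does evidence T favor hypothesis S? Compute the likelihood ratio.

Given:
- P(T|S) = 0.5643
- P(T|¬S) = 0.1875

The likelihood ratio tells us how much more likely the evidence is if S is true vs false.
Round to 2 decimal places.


Likelihood Ratio (LR) = P(T|S) / P(T|¬S)

LR = 0.5643 / 0.1875
   = 3.01

The evidence is 3.01 times more likely if S is true than if S is false.
LR > 1, so observing T raises the odds in favor of S.


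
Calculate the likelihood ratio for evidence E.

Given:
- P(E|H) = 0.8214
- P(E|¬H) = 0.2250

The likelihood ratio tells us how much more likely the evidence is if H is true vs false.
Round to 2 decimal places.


Likelihood Ratio (LR) = P(E|H) / P(E|¬H)

LR = 0.8214 / 0.2250
   = 3.65

The evidence is 3.65 times more likely if H is true than if H is false.
LR > 1, so observing E raises the odds in favor of H.


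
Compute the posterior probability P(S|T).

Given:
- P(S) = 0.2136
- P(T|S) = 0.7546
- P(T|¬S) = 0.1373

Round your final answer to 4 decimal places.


Bayes' theorem: P(S|T) = P(T|S) × P(S) / P(T)

Step 1: Calculate P(T) using law of total probability
P(T) = P(T|S)P(S) + P(T|¬S)P(¬S)
     = 0.7546 × 0.2136 + 0.1373 × 0.7864
     = 0.16118256 + 0.10797272
     = 0.26915528

Step 2: Apply Bayes' theorem
P(S|T) = P(T|S) × P(S) / P(T)
       = 0.16118256 / 0.26915528
       = 0.5988


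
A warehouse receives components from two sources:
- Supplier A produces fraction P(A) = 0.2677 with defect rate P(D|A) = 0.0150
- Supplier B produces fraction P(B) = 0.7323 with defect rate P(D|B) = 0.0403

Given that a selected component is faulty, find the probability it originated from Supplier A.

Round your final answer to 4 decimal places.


Let A = from Supplier A, D = faulty

Given:
- P(A) = 0.2677, P(B) = 0.7323
- P(D|A) = 0.0150, P(D|B) = 0.0403

Step 1: Find P(D)
P(D) = P(D|A)P(A) + P(D|B)P(B)
     = 0.0150 × 0.2677 + 0.0403 × 0.7323
     = 0.00401550 + 0.02951169
     = 0.03352719

Step 2: Apply Bayes' theorem
P(A|D) = P(D|A)P(A) / P(D)
       = 0.00401550 / 0.03352719
       = 0.1198


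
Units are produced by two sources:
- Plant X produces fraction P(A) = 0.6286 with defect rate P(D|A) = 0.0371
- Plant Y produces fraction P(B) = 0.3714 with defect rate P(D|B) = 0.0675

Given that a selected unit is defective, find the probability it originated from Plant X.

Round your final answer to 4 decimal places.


Let A = from Plant X, D = defective

Given:
- P(A) = 0.6286, P(B) = 0.3714
- P(D|A) = 0.0371, P(D|B) = 0.0675

Step 1: Find P(D)
P(D) = P(D|A)P(A) + P(D|B)P(B)
     = 0.0371 × 0.6286 + 0.0675 × 0.3714
     = 0.02332106 + 0.02506950
     = 0.04839056

Step 2: Apply Bayes' theorem
P(A|D) = P(D|A)P(A) / P(D)
       = 0.02332106 / 0.04839056
       = 0.4819


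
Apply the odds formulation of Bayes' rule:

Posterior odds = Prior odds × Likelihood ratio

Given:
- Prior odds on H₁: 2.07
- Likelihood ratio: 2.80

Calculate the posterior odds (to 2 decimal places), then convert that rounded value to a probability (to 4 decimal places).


Step 1: Calculate posterior odds
Posterior odds = Prior odds × LR
               = 2.07 × 2.80
               = 5.80

Step 2: Convert to probability
P(H₁|E) = Posterior odds / (1 + Posterior odds)
       = 5.80 / (1 + 5.80)
       = 5.80 / 6.80
       = 0.8529

The evidence increased P(H₁) from 0.6743 to 0.8529.


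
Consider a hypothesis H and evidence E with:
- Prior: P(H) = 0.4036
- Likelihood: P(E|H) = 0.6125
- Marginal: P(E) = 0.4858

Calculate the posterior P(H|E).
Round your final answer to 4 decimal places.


Using Bayes' theorem:

P(H|E) = P(E|H) × P(H) / P(E)
       = 0.6125 × 0.4036 / 0.4858
       = 0.24720500 / 0.4858
       = 0.5089

The evidence strengthens our belief in H.
Prior: 0.4036 → Posterior: 0.5089


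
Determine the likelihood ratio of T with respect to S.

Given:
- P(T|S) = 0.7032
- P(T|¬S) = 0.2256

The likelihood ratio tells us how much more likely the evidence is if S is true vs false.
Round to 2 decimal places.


Likelihood Ratio (LR) = P(T|S) / P(T|¬S)

LR = 0.7032 / 0.2256
   = 3.12

The evidence is 3.12 times more likely if S is true than if S is false.
Because LR exceeds 1, T is evidence for S.


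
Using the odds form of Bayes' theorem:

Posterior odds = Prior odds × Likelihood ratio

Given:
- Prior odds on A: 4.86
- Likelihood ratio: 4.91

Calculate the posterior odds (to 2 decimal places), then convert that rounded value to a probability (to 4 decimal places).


Step 1: Calculate posterior odds
Posterior odds = Prior odds × LR
               = 4.86 × 4.91
               = 23.86

Step 2: Convert to probability
P(A|E) = Posterior odds / (1 + Posterior odds)
       = 23.86 / (1 + 23.86)
       = 23.86 / 24.86
       = 0.9598

The evidence increased P(A) from 0.8294 to 0.9598.


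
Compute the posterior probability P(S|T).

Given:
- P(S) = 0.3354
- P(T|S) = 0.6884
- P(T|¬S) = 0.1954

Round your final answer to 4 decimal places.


Bayes' theorem: P(S|T) = P(T|S) × P(S) / P(T)

Step 1: Calculate P(T) using law of total probability
P(T) = P(T|S)P(S) + P(T|¬S)P(¬S)
     = 0.6884 × 0.3354 + 0.1954 × 0.6646
     = 0.23088936 + 0.12986284
     = 0.36075220

Step 2: Apply Bayes' theorem
P(S|T) = P(T|S) × P(S) / P(T)
       = 0.23088936 / 0.36075220
       = 0.6400


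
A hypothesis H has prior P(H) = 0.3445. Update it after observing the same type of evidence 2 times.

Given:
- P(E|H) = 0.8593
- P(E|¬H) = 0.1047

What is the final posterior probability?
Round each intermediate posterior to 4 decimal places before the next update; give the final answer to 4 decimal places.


Sequential Bayesian updating:

Initial prior: P(H) = 0.3445

Update 1:
  P(E) = 0.8593 × 0.3445 + 0.1047 × 0.6555 = 0.29602885 + 0.06863085 = 0.36465970
  P(H|E) = 0.29602885 / 0.36465970 = 0.8118

Update 2:
  P(E) = 0.8593 × 0.8118 + 0.1047 × 0.1882 = 0.69757974 + 0.01970454 = 0.71728428
  P(H|E) = 0.69757974 / 0.71728428 = 0.9725

Final posterior: 0.9725


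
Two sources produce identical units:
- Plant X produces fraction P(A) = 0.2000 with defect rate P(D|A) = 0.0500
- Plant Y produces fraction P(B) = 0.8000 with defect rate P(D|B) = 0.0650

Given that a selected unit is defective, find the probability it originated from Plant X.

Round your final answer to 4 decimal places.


Let A = from Plant X, D = defective

Given:
- P(A) = 0.2000, P(B) = 0.8000
- P(D|A) = 0.0500, P(D|B) = 0.0650

Step 1: Find P(D)
P(D) = P(D|A)P(A) + P(D|B)P(B)
     = 0.0500 × 0.2000 + 0.0650 × 0.8000
     = 0.01000000 + 0.05200000
     = 0.06200000

Step 2: Apply Bayes' theorem
P(A|D) = P(D|A)P(A) / P(D)
       = 0.01000000 / 0.06200000
       = 0.1613


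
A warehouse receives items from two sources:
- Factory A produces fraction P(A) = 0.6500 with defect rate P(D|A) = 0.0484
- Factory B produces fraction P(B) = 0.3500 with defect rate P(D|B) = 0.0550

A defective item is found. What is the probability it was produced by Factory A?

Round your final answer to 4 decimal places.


Let A = from Factory A, D = defective

Given:
- P(A) = 0.6500, P(B) = 0.3500
- P(D|A) = 0.0484, P(D|B) = 0.0550

Step 1: Find P(D)
P(D) = P(D|A)P(A) + P(D|B)P(B)
     = 0.0484 × 0.6500 + 0.0550 × 0.3500
     = 0.03146000 + 0.01925000
     = 0.05071000

Step 2: Apply Bayes' theorem
P(A|D) = P(D|A)P(A) / P(D)
       = 0.03146000 / 0.05071000
       = 0.6204


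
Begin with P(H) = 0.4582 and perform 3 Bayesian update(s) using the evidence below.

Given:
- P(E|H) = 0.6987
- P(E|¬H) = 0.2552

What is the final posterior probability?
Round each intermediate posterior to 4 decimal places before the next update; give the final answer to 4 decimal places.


Sequential Bayesian updating:

Initial prior: P(H) = 0.4582

Update 1:
  P(E) = 0.6987 × 0.4582 + 0.2552 × 0.5418 = 0.32014434 + 0.13826736 = 0.45841170
  P(H|E) = 0.32014434 / 0.45841170 = 0.6984

Update 2:
  P(E) = 0.6987 × 0.6984 + 0.2552 × 0.3016 = 0.48797208 + 0.07696832 = 0.56494040
  P(H|E) = 0.48797208 / 0.56494040 = 0.8638

Update 3:
  P(E) = 0.6987 × 0.8638 + 0.2552 × 0.1362 = 0.60353706 + 0.03475824 = 0.63829530
  P(H|E) = 0.60353706 / 0.63829530 = 0.9455

Final posterior: 0.9455


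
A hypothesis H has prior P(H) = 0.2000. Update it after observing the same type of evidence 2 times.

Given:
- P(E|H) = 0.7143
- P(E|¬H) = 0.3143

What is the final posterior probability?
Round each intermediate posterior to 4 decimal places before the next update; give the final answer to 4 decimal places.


Sequential Bayesian updating:

Initial prior: P(H) = 0.2000

Update 1:
  P(E) = 0.7143 × 0.2000 + 0.3143 × 0.8000 = 0.14286000 + 0.25144000 = 0.39430000
  P(H|E) = 0.14286000 / 0.39430000 = 0.3623

Update 2:
  P(E) = 0.7143 × 0.3623 + 0.3143 × 0.6377 = 0.25879089 + 0.20042911 = 0.45922000
  P(H|E) = 0.25879089 / 0.45922000 = 0.5635

Final posterior: 0.5635


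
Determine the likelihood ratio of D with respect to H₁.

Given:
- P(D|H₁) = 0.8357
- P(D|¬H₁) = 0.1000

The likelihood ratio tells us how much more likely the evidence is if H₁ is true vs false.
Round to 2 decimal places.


Likelihood Ratio (LR) = P(D|H₁) / P(D|¬H₁)

LR = 0.8357 / 0.1000
   = 8.36

The evidence is 8.36 times more likely if H₁ is true than if H₁ is false.
Because LR exceeds 1, D is evidence for H₁.


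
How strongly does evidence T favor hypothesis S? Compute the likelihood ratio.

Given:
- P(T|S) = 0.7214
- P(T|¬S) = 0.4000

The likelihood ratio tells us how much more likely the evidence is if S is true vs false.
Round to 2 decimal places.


Likelihood Ratio (LR) = P(T|S) / P(T|¬S)

LR = 0.7214 / 0.4000
   = 1.80

The evidence is 1.80 times more likely if S is true than if S is false.
LR > 1, so observing T raises the odds in favor of S.


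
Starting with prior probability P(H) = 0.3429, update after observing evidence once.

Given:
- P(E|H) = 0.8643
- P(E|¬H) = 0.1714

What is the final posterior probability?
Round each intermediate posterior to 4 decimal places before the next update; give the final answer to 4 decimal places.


Sequential Bayesian updating:

Initial prior: P(H) = 0.3429

Update 1:
  P(E) = 0.8643 × 0.3429 + 0.1714 × 0.6571 = 0.29636847 + 0.11262694 = 0.40899541
  P(H|E) = 0.29636847 / 0.40899541 = 0.7246

Final posterior: 0.7246


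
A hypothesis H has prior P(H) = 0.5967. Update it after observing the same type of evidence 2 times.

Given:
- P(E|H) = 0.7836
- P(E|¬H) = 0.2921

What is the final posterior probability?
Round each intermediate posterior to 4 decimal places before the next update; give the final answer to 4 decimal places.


Sequential Bayesian updating:

Initial prior: P(H) = 0.5967

Update 1:
  P(E) = 0.7836 × 0.5967 + 0.2921 × 0.4033 = 0.46757412 + 0.11780393 = 0.58537805
  P(H|E) = 0.46757412 / 0.58537805 = 0.7988

Update 2:
  P(E) = 0.7836 × 0.7988 + 0.2921 × 0.2012 = 0.62593968 + 0.05877052 = 0.68471020
  P(H|E) = 0.62593968 / 0.68471020 = 0.9142

Final posterior: 0.9142


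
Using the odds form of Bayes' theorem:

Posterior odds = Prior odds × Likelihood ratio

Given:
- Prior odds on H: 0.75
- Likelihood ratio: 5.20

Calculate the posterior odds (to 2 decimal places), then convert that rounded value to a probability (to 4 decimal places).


Step 1: Calculate posterior odds
Posterior odds = Prior odds × LR
               = 0.75 × 5.20
               = 3.90

Step 2: Convert to probability
P(H|E) = Posterior odds / (1 + Posterior odds)
       = 3.90 / (1 + 3.90)
       = 3.90 / 4.90
       = 0.7959

The evidence increased P(H) from 0.4286 to 0.7959.


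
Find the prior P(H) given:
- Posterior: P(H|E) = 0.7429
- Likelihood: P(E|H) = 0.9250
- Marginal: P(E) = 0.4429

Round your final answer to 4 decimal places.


From Bayes' theorem: P(H|E) = P(E|H) × P(H) / P(E)

Rearranging for P(H):
P(H) = P(H|E) × P(E) / P(E|H)
     = 0.7429 × 0.4429 / 0.9250
     = 0.32903041 / 0.9250
     = 0.3557


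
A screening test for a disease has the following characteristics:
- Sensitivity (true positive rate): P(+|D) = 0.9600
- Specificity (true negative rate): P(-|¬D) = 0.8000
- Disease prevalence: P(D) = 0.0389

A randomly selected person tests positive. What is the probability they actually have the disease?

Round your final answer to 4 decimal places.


Let D = has disease, + = positive test

Given:
- P(D) = 0.0389 (prevalence)
- P(+|D) = 0.9600 (sensitivity)
- P(-|¬D) = 0.8000 (specificity)
- P(+|¬D) = 0.2000 (false positive rate = 1 - specificity)

Step 1: Find P(+)
P(+) = P(+|D)P(D) + P(+|¬D)P(¬D)
     = 0.9600 × 0.0389 + 0.2000 × 0.9611
     = 0.03734400 + 0.19222000
     = 0.22956400

Step 2: Apply Bayes' theorem for P(D|+)
P(D|+) = P(+|D)P(D) / P(+)
       = 0.03734400 / 0.22956400
       = 0.1627


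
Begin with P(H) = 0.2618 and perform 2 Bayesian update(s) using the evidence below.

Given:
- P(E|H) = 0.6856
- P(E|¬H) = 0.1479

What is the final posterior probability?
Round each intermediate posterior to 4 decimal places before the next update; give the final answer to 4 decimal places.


Sequential Bayesian updating:

Initial prior: P(H) = 0.2618

Update 1:
  P(E) = 0.6856 × 0.2618 + 0.1479 × 0.7382 = 0.17949008 + 0.10917978 = 0.28866986
  P(H|E) = 0.17949008 / 0.28866986 = 0.6218

Update 2:
  P(E) = 0.6856 × 0.6218 + 0.1479 × 0.3782 = 0.42630608 + 0.05593578 = 0.48224186
  P(H|E) = 0.42630608 / 0.48224186 = 0.8840

Final posterior: 0.8840


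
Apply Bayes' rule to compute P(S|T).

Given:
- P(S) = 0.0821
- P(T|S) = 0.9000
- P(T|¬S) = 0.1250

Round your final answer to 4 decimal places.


Bayes' theorem: P(S|T) = P(T|S) × P(S) / P(T)

Step 1: Calculate P(T) using law of total probability
P(T) = P(T|S)P(S) + P(T|¬S)P(¬S)
     = 0.9000 × 0.0821 + 0.1250 × 0.9179
     = 0.07389000 + 0.11473750
     = 0.18862750

Step 2: Apply Bayes' theorem
P(S|T) = P(T|S) × P(S) / P(T)
       = 0.07389000 / 0.18862750
       = 0.3917


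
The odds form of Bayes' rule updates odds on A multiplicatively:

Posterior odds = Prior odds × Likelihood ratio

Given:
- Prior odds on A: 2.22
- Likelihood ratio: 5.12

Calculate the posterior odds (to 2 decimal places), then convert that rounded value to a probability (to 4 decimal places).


Step 1: Calculate posterior odds
Posterior odds = Prior odds × LR
               = 2.22 × 5.12
               = 11.37

Step 2: Convert to probability
P(A|E) = Posterior odds / (1 + Posterior odds)
       = 11.37 / (1 + 11.37)
       = 11.37 / 12.37
       = 0.9192

The evidence increased P(A) from 0.6894 to 0.9192.


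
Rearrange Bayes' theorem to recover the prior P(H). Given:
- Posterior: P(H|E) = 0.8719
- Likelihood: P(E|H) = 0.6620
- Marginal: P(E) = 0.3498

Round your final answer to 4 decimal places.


From Bayes' theorem: P(H|E) = P(E|H) × P(H) / P(E)

Rearranging for P(H):
P(H) = P(H|E) × P(E) / P(E|H)
     = 0.8719 × 0.3498 / 0.6620
     = 0.30499062 / 0.6620
     = 0.4607


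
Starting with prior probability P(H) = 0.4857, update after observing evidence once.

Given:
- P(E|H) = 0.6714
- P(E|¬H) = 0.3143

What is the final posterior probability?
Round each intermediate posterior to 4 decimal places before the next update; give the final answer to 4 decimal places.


Sequential Bayesian updating:

Initial prior: P(H) = 0.4857

Update 1:
  P(E) = 0.6714 × 0.4857 + 0.3143 × 0.5143 = 0.32609898 + 0.16164449 = 0.48774347
  P(H|E) = 0.32609898 / 0.48774347 = 0.6686

Final posterior: 0.6686


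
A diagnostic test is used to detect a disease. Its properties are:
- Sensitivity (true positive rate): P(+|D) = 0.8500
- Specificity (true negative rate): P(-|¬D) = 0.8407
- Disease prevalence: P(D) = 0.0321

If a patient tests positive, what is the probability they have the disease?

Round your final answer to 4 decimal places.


Let D = has disease, + = positive test

Given:
- P(D) = 0.0321 (prevalence)
- P(+|D) = 0.8500 (sensitivity)
- P(-|¬D) = 0.8407 (specificity)
- P(+|¬D) = 0.1593 (false positive rate = 1 - specificity)

Step 1: Find P(+)
P(+) = P(+|D)P(D) + P(+|¬D)P(¬D)
     = 0.8500 × 0.0321 + 0.1593 × 0.9679
     = 0.02728500 + 0.15418647
     = 0.18147147

Step 2: Apply Bayes' theorem for P(D|+)
P(D|+) = P(+|D)P(D) / P(+)
       = 0.02728500 / 0.18147147
       = 0.1504


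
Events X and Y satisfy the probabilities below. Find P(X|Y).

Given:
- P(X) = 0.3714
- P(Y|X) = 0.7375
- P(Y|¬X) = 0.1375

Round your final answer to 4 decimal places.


Bayes' theorem: P(X|Y) = P(Y|X) × P(X) / P(Y)

Step 1: Calculate P(Y) using law of total probability
P(Y) = P(Y|X)P(X) + P(Y|¬X)P(¬X)
     = 0.7375 × 0.3714 + 0.1375 × 0.6286
     = 0.27390750 + 0.08643250
     = 0.36034000

Step 2: Apply Bayes' theorem
P(X|Y) = P(Y|X) × P(X) / P(Y)
       = 0.27390750 / 0.36034000
       = 0.7601


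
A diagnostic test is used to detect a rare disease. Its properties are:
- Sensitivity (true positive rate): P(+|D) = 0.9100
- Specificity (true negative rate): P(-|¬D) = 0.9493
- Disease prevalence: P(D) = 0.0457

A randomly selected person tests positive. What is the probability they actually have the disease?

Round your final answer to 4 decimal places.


Let D = has disease, + = positive test

Given:
- P(D) = 0.0457 (prevalence)
- P(+|D) = 0.9100 (sensitivity)
- P(-|¬D) = 0.9493 (specificity)
- P(+|¬D) = 0.0507 (false positive rate = 1 - specificity)

Step 1: Find P(+)
P(+) = P(+|D)P(D) + P(+|¬D)P(¬D)
     = 0.9100 × 0.0457 + 0.0507 × 0.9543
     = 0.04158700 + 0.04838301
     = 0.08997001

Step 2: Apply Bayes' theorem for P(D|+)
P(D|+) = P(+|D)P(D) / P(+)
       = 0.04158700 / 0.08997001
       = 0.4622


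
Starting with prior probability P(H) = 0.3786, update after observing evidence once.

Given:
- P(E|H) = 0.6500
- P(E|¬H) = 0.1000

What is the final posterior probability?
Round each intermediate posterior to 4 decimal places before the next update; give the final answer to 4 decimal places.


Sequential Bayesian updating:

Initial prior: P(H) = 0.3786

Update 1:
  P(E) = 0.6500 × 0.3786 + 0.1000 × 0.6214 = 0.24609000 + 0.06214000 = 0.30823000
  P(H|E) = 0.24609000 / 0.30823000 = 0.7984

Final posterior: 0.7984


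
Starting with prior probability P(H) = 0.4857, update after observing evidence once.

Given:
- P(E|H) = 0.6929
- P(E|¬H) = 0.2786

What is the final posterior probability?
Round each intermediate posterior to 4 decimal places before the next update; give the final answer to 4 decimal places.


Sequential Bayesian updating:

Initial prior: P(H) = 0.4857

Update 1:
  P(E) = 0.6929 × 0.4857 + 0.2786 × 0.5143 = 0.33654153 + 0.14328398 = 0.47982551
  P(H|E) = 0.33654153 / 0.47982551 = 0.7014

Final posterior: 0.7014
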